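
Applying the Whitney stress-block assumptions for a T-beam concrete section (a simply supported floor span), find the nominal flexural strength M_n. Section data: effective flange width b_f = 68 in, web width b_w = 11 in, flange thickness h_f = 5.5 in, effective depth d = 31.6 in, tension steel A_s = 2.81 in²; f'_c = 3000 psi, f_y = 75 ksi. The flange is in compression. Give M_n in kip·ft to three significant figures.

M_n ≈ 544 kip·ft

Tension: T = A_s f_y = 2.81 × 75 = 210.75 kips.
Try a within the flange: a = T/(0.85 f'_c b_f) = 210.75/(0.85 × 3 × 68) = 1.215 in.
Since a = 1.215 ≤ h_f = 5.5 in, the stress block lies entirely in the flange; analyse as a rectangular beam of width b_f.
M_n = T(d − a/2) = 210.75 × (31.6 − 0.6075) = 6531.7 kip·in.
M_n = 6531.7/12 = 544.31 kip·ft.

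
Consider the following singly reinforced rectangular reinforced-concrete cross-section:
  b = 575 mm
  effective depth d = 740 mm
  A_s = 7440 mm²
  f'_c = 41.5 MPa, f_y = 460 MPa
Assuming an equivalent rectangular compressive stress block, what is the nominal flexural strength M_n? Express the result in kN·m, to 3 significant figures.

T = A_s f_y = 7440 × 460 = 3422400 N = 3422.4 kN.
From C = T: a = T/(0.85 f'_c b) = 3422400/(0.85 × 41.5 × 575) = 168.73 mm.
M_n = T(d − a/2) = 3422.4 kN × (740 − 84.365) mm = 2243.85 kN·m.

M_n ≈ 2240 kN·m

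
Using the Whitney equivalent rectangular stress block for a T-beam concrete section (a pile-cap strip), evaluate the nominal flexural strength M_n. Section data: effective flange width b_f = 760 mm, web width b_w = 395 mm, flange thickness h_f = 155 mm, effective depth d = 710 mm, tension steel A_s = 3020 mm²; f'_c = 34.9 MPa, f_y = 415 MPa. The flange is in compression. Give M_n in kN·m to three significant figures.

Tension: T = A_s f_y = 3020 × 415 = 1253300 N.
Try a within the flange: a = T/(0.85 f'_c b_f) = 1253300/(0.85 × 34.9 × 760) = 55.59 mm.
Since a = 55.59 ≤ h_f = 155 mm, the stress block lies entirely in the flange; analyse as a rectangular beam of width b_f.
M_n = T(d − a/2) = 1253300 × (710 − 27.795) = 855.01 × 10⁶ N·mm.
M_n = 855.01 kN·m.

M_n ≈ 855 kN·m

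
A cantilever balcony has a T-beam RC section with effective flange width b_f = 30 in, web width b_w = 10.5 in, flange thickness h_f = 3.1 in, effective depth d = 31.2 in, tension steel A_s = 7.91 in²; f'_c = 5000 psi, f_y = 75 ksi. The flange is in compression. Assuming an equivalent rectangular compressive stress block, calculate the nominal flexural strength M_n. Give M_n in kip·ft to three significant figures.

Tension: T = A_s f_y = 7.91 × 75 = 593.25 kips.
Try a within the flange: a = T/(0.85 f'_c b_f) = 593.25/(0.85 × 5 × 30) = 4.653 in.
a = 4.653 > h_f = 3.1 in: the block extends into the web. Split into flange-overhang and web parts.
C_f = 0.85 f'_c (b_f − b_w) h_f = 0.85 × 5 × (30 − 10.5) × 3.1 = 256.9 kips.
Remaining web compression depth: a_w = (T − C_f)/(0.85 f'_c b_w) = (593.25 − 256.9)/(0.85 × 5 × 10.5) = 7.537 in.
M_n = C_f(d − h_f/2) + (T − C_f)(d − a_w/2) = 256.9 × (31.2 − 1.55) + 336.35 × (31.2 − 3.7685) = 7617.1 + 9226.6 = 16843.7 kip·in.
M_n = 16843.7/12 = 1403.64 kip·ft.

M_n ≈ 1400 kip·ft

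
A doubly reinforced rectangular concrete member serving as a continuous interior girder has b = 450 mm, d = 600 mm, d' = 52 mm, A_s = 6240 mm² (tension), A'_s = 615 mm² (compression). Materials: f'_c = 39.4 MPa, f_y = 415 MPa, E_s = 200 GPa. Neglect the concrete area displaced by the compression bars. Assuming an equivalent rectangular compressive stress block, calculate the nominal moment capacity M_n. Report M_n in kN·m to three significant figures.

Assume both tension and compression steel yield.
Net tension couple steel: A_s − A'_s = 5625 mm².
a = (A_s − A'_s) f_y / (0.85 f'_c b) = 2334375/(0.85 × 39.4 × 450) = 154.90 mm.
c = a/β₁ = 154.90/0.769 = 201.43 mm; ε'_s = 0.003(c − d')/c = 0.0022 ≥ f_y/E_s = 0.0021, so compression steel does yield.
M_n = (A_s − A'_s) f_y (d − a/2) + A'_s f_y (d − d') = [2334375 × (600 − 77.45) + 255225 × (600 − 52)] × 10⁻⁶ = 1219.83 + 139.86 = 1359.69 kN·m.

M_n ≈ 1360 kN·m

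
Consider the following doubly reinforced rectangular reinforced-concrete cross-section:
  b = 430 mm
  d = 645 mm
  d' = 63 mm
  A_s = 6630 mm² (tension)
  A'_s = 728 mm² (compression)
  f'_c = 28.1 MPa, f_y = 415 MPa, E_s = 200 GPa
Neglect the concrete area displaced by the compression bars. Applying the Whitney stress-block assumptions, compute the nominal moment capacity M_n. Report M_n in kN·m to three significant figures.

Assume both tension and compression steel yield.
Net tension couple steel: A_s − A'_s = 5902 mm².
a = (A_s − A'_s) f_y / (0.85 f'_c b) = 2449330/(0.85 × 28.1 × 430) = 238.48 mm.
c = a/β₁ = 238.48/0.849 = 280.90 mm; ε'_s = 0.003(c − d')/c = 0.0023 ≥ f_y/E_s = 0.0021, so compression steel does yield.
M_n = (A_s − A'_s) f_y (d − a/2) + A'_s f_y (d − d') = [2449330 × (645 − 119.24) + 302120 × (645 − 63)] × 10⁻⁶ = 1287.76 + 175.83 = 1463.59 kN·m.

M_n ≈ 1460 kN·m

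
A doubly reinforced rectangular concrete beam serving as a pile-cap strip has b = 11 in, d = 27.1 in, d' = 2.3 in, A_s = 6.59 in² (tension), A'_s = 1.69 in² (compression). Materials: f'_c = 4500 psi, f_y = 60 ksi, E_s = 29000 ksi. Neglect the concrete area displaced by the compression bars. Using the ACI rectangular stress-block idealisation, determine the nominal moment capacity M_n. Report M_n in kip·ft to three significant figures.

M_n ≈ 788 kip·ft

Assume both steels yield.
a = (A_s − A'_s) f_y/(0.85 f'_c b) = (6.59 − 1.69) × 60/(0.85 × 4.5 × 11) = 6.988 in.
c = a/β₁ = 6.988/0.825 = 8.470 in; ε'_s = 0.003(c − d')/c = 0.0022 ≥ ε_y = 0.0021, so the compression steel yields.
M_n = (A_s − A'_s) f_y (d − a/2) + A'_s f_y (d − d') = 294 × (27.1 − 3.494) + 101.4 × (27.1 − 2.3) = 6940.2 + 2514.7 = 9454.9 kip·in = 9454.9/12 = 787.91 kip·ft.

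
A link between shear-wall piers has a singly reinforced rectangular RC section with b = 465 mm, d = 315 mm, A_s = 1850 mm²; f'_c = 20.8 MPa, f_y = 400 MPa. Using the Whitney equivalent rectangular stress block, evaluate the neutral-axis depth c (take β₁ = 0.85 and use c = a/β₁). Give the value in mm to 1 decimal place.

T = A_s f_y = 1850 × 400 = 740000 N = 740 kN.
Setting C = 0.85 f'_c a b equal to T: a = 740000/(0.85 × 20.8 × 465) = 90.011 mm.
With β₁ = 0.85, c = a/β₁ = 90.011/0.85 = 105.9 mm.

c ≈ 105.9 mm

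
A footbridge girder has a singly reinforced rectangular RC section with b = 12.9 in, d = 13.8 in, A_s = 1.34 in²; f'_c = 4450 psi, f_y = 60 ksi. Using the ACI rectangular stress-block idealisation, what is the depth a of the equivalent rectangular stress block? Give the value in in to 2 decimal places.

a ≈ 1.65 in

T = A_s f_y = 1.34 × 60 = 80.4 kips.
a = T/(0.85 f'_c b) = 80.4/(0.85 × 4.45 × 12.9) = 1.65 in.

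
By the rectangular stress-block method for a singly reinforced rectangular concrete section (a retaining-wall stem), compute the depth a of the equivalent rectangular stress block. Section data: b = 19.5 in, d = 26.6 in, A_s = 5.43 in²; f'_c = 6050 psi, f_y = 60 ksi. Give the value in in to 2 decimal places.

T = A_s f_y = 5.43 × 60 = 325.8 kips.
a = T/(0.85 f'_c b) = 325.8/(0.85 × 6.05 × 19.5) = 3.25 in.

a ≈ 3.25 in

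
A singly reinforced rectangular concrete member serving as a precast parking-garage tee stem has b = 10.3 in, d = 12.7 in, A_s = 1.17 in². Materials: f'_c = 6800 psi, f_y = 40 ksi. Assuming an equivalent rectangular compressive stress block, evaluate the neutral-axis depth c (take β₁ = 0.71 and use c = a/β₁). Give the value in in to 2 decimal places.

T = A_s f_y = 1.17 × 40 = 46.8 kips.
a = T/(0.85 f'_c b) = 46.8/(0.85 × 6.8 × 10.3) = 0.7861 in.
With β₁ = 0.71, c = a/β₁ = 0.7861/0.71 = 1.11 in.

c ≈ 1.11 in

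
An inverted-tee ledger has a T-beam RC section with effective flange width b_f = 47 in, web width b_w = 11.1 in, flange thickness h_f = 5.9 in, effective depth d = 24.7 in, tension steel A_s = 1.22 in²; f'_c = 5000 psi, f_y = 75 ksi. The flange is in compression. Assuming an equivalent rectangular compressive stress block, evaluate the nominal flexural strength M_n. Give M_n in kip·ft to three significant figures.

M_n ≈ 187 kip·ft

Tension: T = A_s f_y = 1.22 × 75 = 91.5 kips.
Try a within the flange: a = T/(0.85 f'_c b_f) = 91.5/(0.85 × 5 × 47) = 0.458 in.
Since a = 0.458 ≤ h_f = 5.9 in, the stress block lies entirely in the flange; analyse as a rectangular beam of width b_f.
M_n = T(d − a/2) = 91.5 × (24.7 − 0.229) = 2239.1 kip·in.
M_n = 2239.1/12 = 186.59 kip·ft.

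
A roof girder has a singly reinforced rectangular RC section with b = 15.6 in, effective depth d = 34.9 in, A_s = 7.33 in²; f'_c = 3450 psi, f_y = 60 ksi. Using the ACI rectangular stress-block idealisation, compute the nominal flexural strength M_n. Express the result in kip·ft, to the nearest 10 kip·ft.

T = A_s f_y = 7.33 × 60 = 439.8 kips.
a = T/(0.85 f'_c b) = 439.8/(0.85 × 3.45 × 15.6) = 9.614 in.
M_n = T(d − a/2) = 439.8 × (34.9 − 4.807) = 13234.9 kip·in = 13234.9/12 = 1102.91 kip·ft.

M_n ≈ 1100 kip·ft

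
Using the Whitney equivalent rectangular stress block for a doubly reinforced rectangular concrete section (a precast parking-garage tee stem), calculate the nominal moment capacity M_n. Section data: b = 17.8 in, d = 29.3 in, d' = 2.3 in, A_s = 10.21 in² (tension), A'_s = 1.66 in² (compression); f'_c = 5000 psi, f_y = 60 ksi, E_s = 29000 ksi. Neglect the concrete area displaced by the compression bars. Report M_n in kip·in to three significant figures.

Assume both steels yield.
a = (A_s − A'_s) f_y/(0.85 f'_c b) = (10.21 − 1.66) × 60/(0.85 × 5 × 17.8) = 6.781 in.
c = a/β₁ = 6.781/0.8 = 8.476 in; ε'_s = 0.003(c − d')/c = 0.0022 ≥ ε_y = 0.0021, so the compression steel yields.
M_n = (A_s − A'_s) f_y (d − a/2) + A'_s f_y (d − d') = 513 × (29.3 − 3.3905) + 99.6 × (29.3 − 2.3) = 13291.6 + 2689.2 = 15980.8 kip·in.

M_n ≈ 16000 kip·in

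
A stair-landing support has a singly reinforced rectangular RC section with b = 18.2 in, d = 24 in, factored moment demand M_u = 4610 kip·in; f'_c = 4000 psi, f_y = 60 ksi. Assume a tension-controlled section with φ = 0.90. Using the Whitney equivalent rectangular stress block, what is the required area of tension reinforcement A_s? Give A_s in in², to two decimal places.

A_s ≈ 3.86 in²

M_n = M_u/φ = 4610/0.90 = 5122.22 kip·in.
From M_n = 0.85 f'_c a b (d − a/2):
a = d − √(d² − 2M_n/(0.85 f'_c b)) = 24 − √(24² − 2 × 5122.22/(0.85 × 4 × 18.2)) = 3.741 in.
A_s = 0.85 f'_c a b / f_y = 0.85 × 4 × 3.741 × 18.2 / 60 = 3.858 in².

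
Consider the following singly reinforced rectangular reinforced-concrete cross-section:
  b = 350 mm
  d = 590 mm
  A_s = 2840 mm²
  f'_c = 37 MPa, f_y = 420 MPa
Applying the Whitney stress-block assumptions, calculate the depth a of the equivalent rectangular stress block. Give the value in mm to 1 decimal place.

a ≈ 108.4 mm

T = A_s f_y = 2840 × 420 = 1192800 N = 1192.8 kN.
Setting C = 0.85 f'_c a b equal to T: a = 1192800/(0.85 × 37 × 350) = 108.4 mm.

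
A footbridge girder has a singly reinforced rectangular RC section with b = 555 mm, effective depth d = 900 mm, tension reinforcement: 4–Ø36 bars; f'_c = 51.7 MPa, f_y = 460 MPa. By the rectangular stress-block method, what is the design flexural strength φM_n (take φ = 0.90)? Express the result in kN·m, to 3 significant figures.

φM_n ≈ 1450 kN·m

A_s = 4 × 1018 = 4072 mm².
T = A_s f_y = 4072 × 460 = 1873120 N = 1873.12 kN.
From C = T: a = T/(0.85 f'_c b) = 1873120/(0.85 × 51.7 × 555) = 76.80 mm.
M_n = T(d − a/2) = 1873.12 kN × (900 − 38.4) mm = 1613.88 kN·m.
φM_n = 0.90 × 1613.88 = 1452.49 kN·m.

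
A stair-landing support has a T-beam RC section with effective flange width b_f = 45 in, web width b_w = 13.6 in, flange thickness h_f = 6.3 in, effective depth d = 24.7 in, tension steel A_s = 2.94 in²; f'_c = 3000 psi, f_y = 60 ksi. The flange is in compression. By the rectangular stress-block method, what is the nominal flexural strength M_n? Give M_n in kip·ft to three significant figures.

Tension: T = A_s f_y = 2.94 × 60 = 176.4 kips.
Try a within the flange: a = T/(0.85 f'_c b_f) = 176.4/(0.85 × 3 × 45) = 1.537 in.
Since a = 1.537 ≤ h_f = 6.3 in, the stress block lies entirely in the flange; analyse as a rectangular beam of width b_f.
M_n = T(d − a/2) = 176.4 × (24.7 − 0.7685) = 4221.5 kip·in.
M_n = 4221.5/12 = 351.79 kip·ft.

M_n ≈ 352 kip·ft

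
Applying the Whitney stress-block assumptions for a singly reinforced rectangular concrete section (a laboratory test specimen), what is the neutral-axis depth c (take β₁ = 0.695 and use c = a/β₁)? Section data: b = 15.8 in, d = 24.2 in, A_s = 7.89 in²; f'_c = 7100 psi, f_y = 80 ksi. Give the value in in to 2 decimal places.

c ≈ 9.52 in

T = A_s f_y = 7.89 × 80 = 631.2 kips.
a = T/(0.85 f'_c b) = 631.2/(0.85 × 7.1 × 15.8) = 6.6196 in.
With β₁ = 0.695, c = a/β₁ = 6.6196/0.695 = 9.52 in.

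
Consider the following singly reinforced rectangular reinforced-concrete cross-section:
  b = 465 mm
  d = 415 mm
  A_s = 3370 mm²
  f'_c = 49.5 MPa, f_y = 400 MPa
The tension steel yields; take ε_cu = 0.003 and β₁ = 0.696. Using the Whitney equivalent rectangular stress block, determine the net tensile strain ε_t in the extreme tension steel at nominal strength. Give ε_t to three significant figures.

a = A_s f_y/(0.85 f'_c b) = 68.90 mm.
β₁ = 0.696, so c = a/β₁ = 68.90/0.696 = 98.99 mm.
From the linear strain diagram with ε_cu = 0.003: ε_t = 0.003 (d − c)/c = 0.003 × (415 − 98.99)/98.99 = 0.00958.
Since ε_t ≥ 0.005, the section is tension-controlled.

ε_t ≈ 0.00958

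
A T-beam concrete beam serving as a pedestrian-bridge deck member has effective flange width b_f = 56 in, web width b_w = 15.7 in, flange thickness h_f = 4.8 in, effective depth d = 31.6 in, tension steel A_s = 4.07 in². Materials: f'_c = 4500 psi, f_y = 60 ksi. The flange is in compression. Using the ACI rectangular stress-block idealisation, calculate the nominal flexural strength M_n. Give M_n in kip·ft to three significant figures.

Tension: T = A_s f_y = 4.07 × 60 = 244.2 kips.
Try a within the flange: a = T/(0.85 f'_c b_f) = 244.2/(0.85 × 4.5 × 56) = 1.140 in.
Since a = 1.140 ≤ h_f = 4.8 in, the stress block lies entirely in the flange; analyse as a rectangular beam of width b_f.
M_n = T(d − a/2) = 244.2 × (31.6 − 0.57) = 7577.5 kip·in.
M_n = 7577.5/12 = 631.46 kip·ft.

M_n ≈ 631 kip·ft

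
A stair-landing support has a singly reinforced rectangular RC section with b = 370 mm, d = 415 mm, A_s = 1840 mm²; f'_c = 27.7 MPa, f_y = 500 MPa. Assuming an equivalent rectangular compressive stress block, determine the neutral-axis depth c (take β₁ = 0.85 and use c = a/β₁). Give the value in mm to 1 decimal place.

T = A_s f_y = 1840 × 500 = 920000 N = 920 kN.
Setting C = 0.85 f'_c a b equal to T: a = 920000/(0.85 × 27.7 × 370) = 105.606 mm.
With β₁ = 0.85, c = a/β₁ = 105.606/0.85 = 124.2 mm.

c ≈ 124.2 mm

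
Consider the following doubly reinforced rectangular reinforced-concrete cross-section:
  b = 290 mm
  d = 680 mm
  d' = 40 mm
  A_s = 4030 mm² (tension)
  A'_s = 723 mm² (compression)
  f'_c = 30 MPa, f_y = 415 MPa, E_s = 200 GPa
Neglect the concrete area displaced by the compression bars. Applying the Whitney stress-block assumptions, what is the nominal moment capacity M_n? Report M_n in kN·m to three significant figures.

M_n ≈ 998 kN·m

Assume both tension and compression steel yield.
Net tension couple steel: A_s − A'_s = 3307 mm².
a = (A_s − A'_s) f_y / (0.85 f'_c b) = 1372405/(0.85 × 30 × 290) = 185.59 mm.
c = a/β₁ = 185.59/0.836 = 222.00 mm; ε'_s = 0.003(c − d')/c = 0.0025 ≥ f_y/E_s = 0.0021, so compression steel does yield.
M_n = (A_s − A'_s) f_y (d − a/2) + A'_s f_y (d − d') = [1372405 × (680 − 92.795) + 300045 × (680 − 40)] × 10⁻⁶ = 805.88 + 192.03 = 997.91 kN·m.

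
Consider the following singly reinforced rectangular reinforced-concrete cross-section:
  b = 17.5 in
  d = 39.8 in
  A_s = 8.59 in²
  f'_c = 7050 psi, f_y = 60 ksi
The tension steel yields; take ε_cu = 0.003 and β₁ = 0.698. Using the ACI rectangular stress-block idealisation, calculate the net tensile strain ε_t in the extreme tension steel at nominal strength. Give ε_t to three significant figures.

ε_t ≈ 0.0140

a = A_s f_y/(0.85 f'_c b) = 4.915 in.
β₁ = 0.698, so c = a/β₁ = 4.915/0.698 = 7.042 in.
From the linear strain diagram with ε_cu = 0.003: ε_t = 0.003 (d − c)/c = 0.003 × (39.8 − 7.042)/7.042 = 0.0140.
Since ε_t ≥ 0.005, the section is tension-controlled.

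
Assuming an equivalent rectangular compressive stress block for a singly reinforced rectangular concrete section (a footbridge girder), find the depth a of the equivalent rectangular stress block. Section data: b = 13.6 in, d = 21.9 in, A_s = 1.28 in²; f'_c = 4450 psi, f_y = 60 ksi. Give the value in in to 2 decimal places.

a ≈ 1.49 in

T = A_s f_y = 1.28 × 60 = 76.8 kips.
a = T/(0.85 f'_c b) = 76.8/(0.85 × 4.45 × 13.6) = 1.49 in.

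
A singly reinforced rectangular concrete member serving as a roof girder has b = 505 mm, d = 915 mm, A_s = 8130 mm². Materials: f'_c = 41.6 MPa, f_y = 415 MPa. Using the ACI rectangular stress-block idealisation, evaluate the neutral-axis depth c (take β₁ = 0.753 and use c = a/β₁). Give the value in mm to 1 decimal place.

c ≈ 250.9 mm

T = A_s f_y = 8130 × 415 = 3373950 N = 3373.95 kN.
Setting C = 0.85 f'_c a b equal to T: a = 3373950/(0.85 × 41.6 × 505) = 188.945 mm.
With β₁ = 0.753, c = a/β₁ = 188.945/0.753 = 250.9 mm.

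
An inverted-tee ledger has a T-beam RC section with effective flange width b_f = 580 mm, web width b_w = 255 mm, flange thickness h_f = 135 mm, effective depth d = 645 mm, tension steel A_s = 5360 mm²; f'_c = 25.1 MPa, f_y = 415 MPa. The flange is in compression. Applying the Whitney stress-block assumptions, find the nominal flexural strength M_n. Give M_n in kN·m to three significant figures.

M_n ≈ 1220 kN·m

Tension: T = A_s f_y = 5360 × 415 = 2224400 N.
Try a within the flange: a = T/(0.85 f'_c b_f) = 2224400/(0.85 × 25.1 × 580) = 179.76 mm.
a = 179.76 > h_f = 135 mm: the block extends into the web. Split into flange-overhang and web parts.
C_f = 0.85 f'_c (b_f − b_w) h_f = 0.85 × 25.1 × (580 − 255) × 135 = 936073 N.
Remaining web compression depth: a_w = (T − C_f)/(0.85 f'_c b_w) = (2224400 − 936073)/(0.85 × 25.1 × 255) = 236.81 mm.
M_n = C_f(d − h_f/2) + (T − C_f)(d − a_w/2) = 936073 × (645 − 67.5) + 1288327 × (645 − 118.405) = 540.58 + 678.43 = 1219.01 × 10⁶ N·mm.
M_n = 1219.01 kN·m.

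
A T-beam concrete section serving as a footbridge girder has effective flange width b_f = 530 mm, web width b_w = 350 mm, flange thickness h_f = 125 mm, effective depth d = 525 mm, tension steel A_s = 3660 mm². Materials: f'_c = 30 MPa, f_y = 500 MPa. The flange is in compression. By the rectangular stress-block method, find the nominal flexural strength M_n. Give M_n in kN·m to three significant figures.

M_n ≈ 836 kN·m

Tension: T = A_s f_y = 3660 × 500 = 1830000 N.
Try a within the flange: a = T/(0.85 f'_c b_f) = 1830000/(0.85 × 30 × 530) = 135.41 mm.
a = 135.41 > h_f = 125 mm: the block extends into the web. Split into flange-overhang and web parts.
C_f = 0.85 f'_c (b_f − b_w) h_f = 0.85 × 30 × (530 − 350) × 125 = 573750 N.
Remaining web compression depth: a_w = (T − C_f)/(0.85 f'_c b_w) = (1830000 − 573750)/(0.85 × 30 × 350) = 140.76 mm.
M_n = C_f(d − h_f/2) + (T − C_f)(d − a_w/2) = 573750 × (525 − 62.5) + 1256250 × (525 − 70.38) = 265.36 + 571.12 = 836.48 × 10⁶ N·mm.
M_n = 836.48 kN·m.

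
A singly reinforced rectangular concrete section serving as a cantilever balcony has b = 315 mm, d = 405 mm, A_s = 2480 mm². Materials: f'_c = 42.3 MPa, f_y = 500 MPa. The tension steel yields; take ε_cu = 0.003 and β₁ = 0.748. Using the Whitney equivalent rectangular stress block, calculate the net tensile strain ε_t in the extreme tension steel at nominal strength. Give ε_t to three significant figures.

ε_t ≈ 0.00530

a = A_s f_y/(0.85 f'_c b) = 109.48 mm.
β₁ = 0.748, so c = a/β₁ = 109.48/0.748 = 146.36 mm.
From the linear strain diagram with ε_cu = 0.003: ε_t = 0.003 (d − c)/c = 0.003 × (405 − 146.36)/146.36 = 0.00530.
Since ε_t ≥ 0.005, the section is tension-controlled.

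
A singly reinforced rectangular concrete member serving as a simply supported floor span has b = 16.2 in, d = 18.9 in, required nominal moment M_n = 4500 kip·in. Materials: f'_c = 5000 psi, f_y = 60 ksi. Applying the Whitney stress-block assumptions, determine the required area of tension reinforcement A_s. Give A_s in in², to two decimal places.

A_s ≈ 4.42 in²

From M_n = 0.85 f'_c a b (d − a/2):
a = d − √(d² − 2M_n/(0.85 f'_c b)) = 18.9 − √(18.9² − 2 × 4500/(0.85 × 5 × 16.2)) = 3.850 in.
A_s = 0.85 f'_c a b / f_y = 0.85 × 5 × 3.850 × 16.2 / 60 = 4.418 in².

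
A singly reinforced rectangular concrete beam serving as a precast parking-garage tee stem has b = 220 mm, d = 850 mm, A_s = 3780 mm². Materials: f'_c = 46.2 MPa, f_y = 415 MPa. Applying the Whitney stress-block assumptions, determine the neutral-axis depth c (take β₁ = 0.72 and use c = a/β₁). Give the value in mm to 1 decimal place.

T = A_s f_y = 3780 × 415 = 1568700 N = 1568.7 kN.
Setting C = 0.85 f'_c a b equal to T: a = 1568700/(0.85 × 46.2 × 220) = 181.575 mm.
With β₁ = 0.72, c = a/β₁ = 181.575/0.72 = 252.2 mm.

c ≈ 252.2 mm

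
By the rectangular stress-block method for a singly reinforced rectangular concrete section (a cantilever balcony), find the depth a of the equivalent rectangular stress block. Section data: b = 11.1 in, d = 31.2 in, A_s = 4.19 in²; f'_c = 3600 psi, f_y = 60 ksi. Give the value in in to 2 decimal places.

a ≈ 7.40 in

T = A_s f_y = 4.19 × 60 = 251.4 kips.
a = T/(0.85 f'_c b) = 251.4/(0.85 × 3.6 × 11.1) = 7.40 in.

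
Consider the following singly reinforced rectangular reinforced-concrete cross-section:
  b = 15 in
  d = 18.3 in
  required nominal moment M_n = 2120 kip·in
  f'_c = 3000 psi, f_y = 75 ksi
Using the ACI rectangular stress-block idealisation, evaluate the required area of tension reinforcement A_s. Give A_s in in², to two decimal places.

A_s ≈ 1.70 in²

From M_n = 0.85 f'_c a b (d − a/2):
a = d − √(d² − 2M_n/(0.85 f'_c b)) = 18.3 − √(18.3² − 2 × 2120/(0.85 × 3 × 15)) = 3.332 in.
A_s = 0.85 f'_c a b / f_y = 0.85 × 3 × 3.332 × 15 / 75 = 1.699 in².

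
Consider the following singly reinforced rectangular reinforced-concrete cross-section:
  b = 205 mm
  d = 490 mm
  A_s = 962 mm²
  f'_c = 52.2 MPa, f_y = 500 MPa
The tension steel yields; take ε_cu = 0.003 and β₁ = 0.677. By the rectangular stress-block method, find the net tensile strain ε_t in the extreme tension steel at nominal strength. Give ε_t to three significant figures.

a = A_s f_y/(0.85 f'_c b) = 52.88 mm.
β₁ = 0.677, so c = a/β₁ = 52.88/0.677 = 78.11 mm.
From the linear strain diagram with ε_cu = 0.003: ε_t = 0.003 (d − c)/c = 0.003 × (490 − 78.11)/78.11 = 0.0158.
Since ε_t ≥ 0.005, the section is tension-controlled.

ε_t ≈ 0.0158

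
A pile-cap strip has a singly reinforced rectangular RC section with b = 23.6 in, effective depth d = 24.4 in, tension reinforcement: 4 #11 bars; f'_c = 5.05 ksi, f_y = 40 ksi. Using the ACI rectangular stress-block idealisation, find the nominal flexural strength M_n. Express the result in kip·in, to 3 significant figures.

M_n ≈ 5780 kip·in

A_s = 4 × 1.56 = 6.24 in².
T = A_s f_y = 6.24 × 40 = 249.6 kips.
a = T/(0.85 f'_c b) = 249.6/(0.85 × 5.05 × 23.6) = 2.464 in.
M_n = T(d − a/2) = 249.6 × (24.4 − 1.232) = 5782.7 kip·in.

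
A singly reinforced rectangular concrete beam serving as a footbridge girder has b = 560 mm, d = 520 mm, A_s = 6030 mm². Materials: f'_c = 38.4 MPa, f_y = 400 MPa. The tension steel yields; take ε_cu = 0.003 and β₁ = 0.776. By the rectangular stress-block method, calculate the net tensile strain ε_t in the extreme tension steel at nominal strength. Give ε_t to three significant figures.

a = A_s f_y/(0.85 f'_c b) = 131.96 mm.
β₁ = 0.776, so c = a/β₁ = 131.96/0.776 = 170.05 mm.
From the linear strain diagram with ε_cu = 0.003: ε_t = 0.003 (d − c)/c = 0.003 × (520 − 170.05)/170.05 = 0.00617.
Since ε_t ≥ 0.005, the section is tension-controlled.

ε_t ≈ 0.00617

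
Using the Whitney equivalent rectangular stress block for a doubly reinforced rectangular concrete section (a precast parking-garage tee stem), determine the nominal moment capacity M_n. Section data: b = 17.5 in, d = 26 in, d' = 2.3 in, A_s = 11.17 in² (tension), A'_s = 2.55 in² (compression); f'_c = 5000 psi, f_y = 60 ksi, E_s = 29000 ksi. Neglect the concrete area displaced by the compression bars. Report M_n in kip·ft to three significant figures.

Assume both steels yield.
a = (A_s − A'_s) f_y/(0.85 f'_c b) = (11.17 − 2.55) × 60/(0.85 × 5 × 17.5) = 6.954 in.
c = a/β₁ = 6.954/0.8 = 8.693 in; ε'_s = 0.003(c − d')/c = 0.0022 ≥ ε_y = 0.0021, so the compression steel yields.
M_n = (A_s − A'_s) f_y (d − a/2) + A'_s f_y (d − d') = 517.2 × (26 − 3.477) + 153 × (26 − 2.3) = 11648.9 + 3626.1 = 15275.0 kip·in = 15275.0/12 = 1272.92 kip·ft.

M_n ≈ 1270 kip·ft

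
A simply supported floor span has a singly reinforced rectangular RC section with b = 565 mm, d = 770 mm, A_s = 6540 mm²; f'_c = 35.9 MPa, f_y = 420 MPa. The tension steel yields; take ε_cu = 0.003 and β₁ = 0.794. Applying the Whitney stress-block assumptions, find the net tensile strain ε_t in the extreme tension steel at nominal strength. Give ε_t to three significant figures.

a = A_s f_y/(0.85 f'_c b) = 159.32 mm.
β₁ = 0.794, so c = a/β₁ = 159.32/0.794 = 200.65 mm.
From the linear strain diagram with ε_cu = 0.003: ε_t = 0.003 (d − c)/c = 0.003 × (770 − 200.65)/200.65 = 0.00851.
Since ε_t ≥ 0.005, the section is tension-controlled.

ε_t ≈ 0.00851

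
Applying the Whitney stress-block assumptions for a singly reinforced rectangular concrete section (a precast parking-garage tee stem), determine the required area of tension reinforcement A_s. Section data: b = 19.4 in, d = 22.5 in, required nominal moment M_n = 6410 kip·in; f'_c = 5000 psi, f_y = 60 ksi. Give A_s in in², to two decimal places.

A_s ≈ 5.18 in²

From M_n = 0.85 f'_c a b (d − a/2):
a = d − √(d² − 2M_n/(0.85 f'_c b)) = 22.5 − √(22.5² − 2 × 6410/(0.85 × 5 × 19.4)) = 3.771 in.
A_s = 0.85 f'_c a b / f_y = 0.85 × 5 × 3.771 × 19.4 / 60 = 5.182 in².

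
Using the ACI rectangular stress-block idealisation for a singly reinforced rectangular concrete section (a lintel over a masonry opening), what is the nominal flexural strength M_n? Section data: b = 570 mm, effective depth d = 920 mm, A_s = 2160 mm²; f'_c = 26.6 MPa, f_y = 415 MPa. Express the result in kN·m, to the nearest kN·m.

M_n ≈ 794 kN·m

T = A_s f_y = 2160 × 415 = 896400 N = 896.4 kN.
From C = T: a = T/(0.85 f'_c b) = 896400/(0.85 × 26.6 × 570) = 69.55 mm.
M_n = T(d − a/2) = 896.4 kN × (920 − 34.775) mm = 793.52 kN·m.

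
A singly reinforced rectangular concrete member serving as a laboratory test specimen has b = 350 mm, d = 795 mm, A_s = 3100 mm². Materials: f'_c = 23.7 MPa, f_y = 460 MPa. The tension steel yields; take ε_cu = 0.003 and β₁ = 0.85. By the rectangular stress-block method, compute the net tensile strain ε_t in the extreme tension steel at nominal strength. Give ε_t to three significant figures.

a = A_s f_y/(0.85 f'_c b) = 202.25 mm.
β₁ = 0.85, so c = a/β₁ = 202.25/0.85 = 237.94 mm.
From the linear strain diagram with ε_cu = 0.003: ε_t = 0.003 (d − c)/c = 0.003 × (795 − 237.94)/237.94 = 0.00702.
Since ε_t ≥ 0.005, the section is tension-controlled.

ε_t ≈ 0.00702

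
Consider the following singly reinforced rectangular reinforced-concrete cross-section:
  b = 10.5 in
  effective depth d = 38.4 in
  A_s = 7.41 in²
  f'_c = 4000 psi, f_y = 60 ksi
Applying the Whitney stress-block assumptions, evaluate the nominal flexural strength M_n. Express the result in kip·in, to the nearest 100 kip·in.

M_n ≈ 14300 kip·in

T = A_s f_y = 7.41 × 60 = 444.6 kips.
a = T/(0.85 f'_c b) = 444.6/(0.85 × 4 × 10.5) = 12.454 in.
M_n = T(d − a/2) = 444.6 × (38.4 − 6.227) = 14304.1 kip·in.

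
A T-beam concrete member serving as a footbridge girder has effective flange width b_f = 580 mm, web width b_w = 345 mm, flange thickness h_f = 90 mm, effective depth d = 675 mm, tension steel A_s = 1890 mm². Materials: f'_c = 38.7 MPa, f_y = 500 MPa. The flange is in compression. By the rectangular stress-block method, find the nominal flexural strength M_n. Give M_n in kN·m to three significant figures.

M_n ≈ 614 kN·m

Tension: T = A_s f_y = 1890 × 500 = 945000 N.
Try a within the flange: a = T/(0.85 f'_c b_f) = 945000/(0.85 × 38.7 × 580) = 49.53 mm.
Since a = 49.53 ≤ h_f = 90 mm, the stress block lies entirely in the flange; analyse as a rectangular beam of width b_f.
M_n = T(d − a/2) = 945000 × (675 − 24.765) = 614.47 × 10⁶ N·mm.
M_n = 614.47 kN·m.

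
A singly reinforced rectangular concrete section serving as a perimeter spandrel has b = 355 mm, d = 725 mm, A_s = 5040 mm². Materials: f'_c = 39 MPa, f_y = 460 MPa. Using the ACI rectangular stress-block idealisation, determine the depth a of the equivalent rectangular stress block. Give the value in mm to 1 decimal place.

a ≈ 197.0 mm

T = A_s f_y = 5040 × 460 = 2318400 N = 2318.4 kN.
Setting C = 0.85 f'_c a b equal to T: a = 2318400/(0.85 × 39 × 355) = 197.0 mm.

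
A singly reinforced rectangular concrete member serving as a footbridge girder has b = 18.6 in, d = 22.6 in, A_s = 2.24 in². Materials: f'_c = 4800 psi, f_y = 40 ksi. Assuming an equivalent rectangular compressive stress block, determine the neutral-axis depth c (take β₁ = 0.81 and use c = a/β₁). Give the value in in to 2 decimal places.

T = A_s f_y = 2.24 × 40 = 89.6 kips.
a = T/(0.85 f'_c b) = 89.6/(0.85 × 4.8 × 18.6) = 1.1807 in.
With β₁ = 0.81, c = a/β₁ = 1.1807/0.81 = 1.46 in.

c ≈ 1.46 in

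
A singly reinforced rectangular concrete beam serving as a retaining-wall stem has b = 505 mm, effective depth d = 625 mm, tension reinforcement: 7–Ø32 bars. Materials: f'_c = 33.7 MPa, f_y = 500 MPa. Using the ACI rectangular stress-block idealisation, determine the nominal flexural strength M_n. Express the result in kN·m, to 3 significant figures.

A_s = 7 × 804 = 5628 mm².
T = A_s f_y = 5628 × 500 = 2814000 N = 2814 kN.
From C = T: a = T/(0.85 f'_c b) = 2814000/(0.85 × 33.7 × 505) = 194.53 mm.
M_n = T(d − a/2) = 2814 kN × (625 − 97.265) mm = 1485.05 kN·m.

M_n ≈ 1490 kN·m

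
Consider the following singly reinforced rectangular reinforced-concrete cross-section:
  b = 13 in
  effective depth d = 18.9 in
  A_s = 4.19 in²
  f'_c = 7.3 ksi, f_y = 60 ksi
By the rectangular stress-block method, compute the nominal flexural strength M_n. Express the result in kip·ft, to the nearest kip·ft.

T = A_s f_y = 4.19 × 60 = 251.4 kips.
a = T/(0.85 f'_c b) = 251.4/(0.85 × 7.3 × 13) = 3.117 in.
M_n = T(d − a/2) = 251.4 × (18.9 − 1.5585) = 4359.7 kip·in = 4359.7/12 = 363.31 kip·ft.

M_n ≈ 363 kip·ft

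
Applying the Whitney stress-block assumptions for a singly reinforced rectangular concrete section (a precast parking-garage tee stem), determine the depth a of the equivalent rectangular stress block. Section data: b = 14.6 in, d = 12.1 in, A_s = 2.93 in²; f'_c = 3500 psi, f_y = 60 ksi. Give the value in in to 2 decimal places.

a ≈ 4.05 in

T = A_s f_y = 2.93 × 60 = 175.8 kips.
a = T/(0.85 f'_c b) = 175.8/(0.85 × 3.5 × 14.6) = 4.05 in.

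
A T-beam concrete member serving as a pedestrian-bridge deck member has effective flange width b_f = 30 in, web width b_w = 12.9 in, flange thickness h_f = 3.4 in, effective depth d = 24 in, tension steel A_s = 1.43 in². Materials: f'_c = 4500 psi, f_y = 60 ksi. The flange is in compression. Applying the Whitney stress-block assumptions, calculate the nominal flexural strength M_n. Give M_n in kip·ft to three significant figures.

Tension: T = A_s f_y = 1.43 × 60 = 85.8 kips.
Try a within the flange: a = T/(0.85 f'_c b_f) = 85.8/(0.85 × 4.5 × 30) = 0.748 in.
Since a = 0.748 ≤ h_f = 3.4 in, the stress block lies entirely in the flange; analyse as a rectangular beam of width b_f.
M_n = T(d − a/2) = 85.8 × (24 − 0.374) = 2027.1 kip·in.
M_n = 2027.1/12 = 168.93 kip·ft.

M_n ≈ 169 kip·ft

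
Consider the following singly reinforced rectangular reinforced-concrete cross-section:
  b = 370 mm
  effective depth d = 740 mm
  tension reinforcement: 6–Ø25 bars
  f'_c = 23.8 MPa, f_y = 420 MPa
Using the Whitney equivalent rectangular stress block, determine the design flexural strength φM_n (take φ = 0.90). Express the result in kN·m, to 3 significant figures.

A_s = 6 × 491 = 2946 mm².
T = A_s f_y = 2946 × 420 = 1237320 N = 1237.32 kN.
From C = T: a = T/(0.85 f'_c b) = 1237320/(0.85 × 23.8 × 370) = 165.30 mm.
M_n = T(d − a/2) = 1237.32 kN × (740 − 82.65) mm = 813.35 kN·m.
φM_n = 0.90 × 813.35 = 732.02 kN·m.

φM_n ≈ 732 kN·m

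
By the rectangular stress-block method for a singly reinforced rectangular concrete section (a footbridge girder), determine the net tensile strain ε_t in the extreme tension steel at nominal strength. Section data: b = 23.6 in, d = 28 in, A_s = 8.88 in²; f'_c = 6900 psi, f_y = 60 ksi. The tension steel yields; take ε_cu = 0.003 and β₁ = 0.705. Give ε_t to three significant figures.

a = A_s f_y/(0.85 f'_c b) = 3.849 in.
β₁ = 0.705, so c = a/β₁ = 3.849/0.705 = 5.460 in.
From the linear strain diagram with ε_cu = 0.003: ε_t = 0.003 (d − c)/c = 0.003 × (28 − 5.460)/5.460 = 0.0124.
Since ε_t ≥ 0.005, the section is tension-controlled.

ε_t ≈ 0.0124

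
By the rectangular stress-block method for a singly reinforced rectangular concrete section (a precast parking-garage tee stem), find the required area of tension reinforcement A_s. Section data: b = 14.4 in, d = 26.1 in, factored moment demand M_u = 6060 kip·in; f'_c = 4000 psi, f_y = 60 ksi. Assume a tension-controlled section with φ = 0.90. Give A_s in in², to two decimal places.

M_n = M_u/φ = 6060/0.90 = 6733.33 kip·in.
From M_n = 0.85 f'_c a b (d − a/2):
a = d − √(d² − 2M_n/(0.85 f'_c b)) = 26.1 − √(26.1² − 2 × 6733.33/(0.85 × 4 × 14.4)) = 5.947 in.
A_s = 0.85 f'_c a b / f_y = 0.85 × 4 × 5.947 × 14.4 / 60 = 4.853 in².

A_s ≈ 4.85 in²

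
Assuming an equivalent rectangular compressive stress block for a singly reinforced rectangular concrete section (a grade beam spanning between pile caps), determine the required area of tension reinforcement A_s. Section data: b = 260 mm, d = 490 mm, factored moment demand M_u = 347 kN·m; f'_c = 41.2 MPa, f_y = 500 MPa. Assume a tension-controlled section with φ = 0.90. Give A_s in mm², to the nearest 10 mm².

A_s ≈ 1740 mm²

M_n = M_u/φ = 347/0.90 = 385.556 kN·m.
With M_n = 0.85 f'_c a b (d − a/2), solve the quadratic for a:
a = d − √(d² − 2M_n/(0.85 f'_c b)) = 490 − √(490² − 2 × 385.556×10⁶/(0.85 × 41.2 × 260)) = 95.78 mm.
A_s = 0.85 f'_c a b / f_y = 0.85 × 41.2 × 95.78 × 260 / 500 = 1744.2 mm².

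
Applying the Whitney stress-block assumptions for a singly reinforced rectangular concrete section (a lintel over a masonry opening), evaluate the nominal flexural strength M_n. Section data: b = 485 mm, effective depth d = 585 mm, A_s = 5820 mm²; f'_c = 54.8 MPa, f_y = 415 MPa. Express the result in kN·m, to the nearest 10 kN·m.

T = A_s f_y = 5820 × 415 = 2415300 N = 2415.3 kN.
From C = T: a = T/(0.85 f'_c b) = 2415300/(0.85 × 54.8 × 485) = 106.91 mm.
M_n = T(d − a/2) = 2415.3 kN × (585 − 53.455) mm = 1283.84 kN·m.

M_n ≈ 1280 kN·m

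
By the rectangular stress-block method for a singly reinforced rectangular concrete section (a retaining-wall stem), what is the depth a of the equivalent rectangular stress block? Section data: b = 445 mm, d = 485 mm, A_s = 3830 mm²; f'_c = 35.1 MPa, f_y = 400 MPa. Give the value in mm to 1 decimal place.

a ≈ 115.4 mm

T = A_s f_y = 3830 × 400 = 1532000 N = 1532 kN.
Setting C = 0.85 f'_c a b equal to T: a = 1532000/(0.85 × 35.1 × 445) = 115.4 mm.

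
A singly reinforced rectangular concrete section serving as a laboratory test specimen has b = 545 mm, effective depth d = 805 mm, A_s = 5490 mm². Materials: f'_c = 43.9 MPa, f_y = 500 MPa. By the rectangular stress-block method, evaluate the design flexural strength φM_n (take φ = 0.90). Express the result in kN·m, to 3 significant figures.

φM_n ≈ 1820 kN·m

T = A_s f_y = 5490 × 500 = 2745000 N = 2745 kN.
From C = T: a = T/(0.85 f'_c b) = 2745000/(0.85 × 43.9 × 545) = 134.98 mm.
M_n = T(d − a/2) = 2745 kN × (805 − 67.49) mm = 2024.46 kN·m.
φM_n = 0.90 × 2024.46 = 1822.01 kN·m.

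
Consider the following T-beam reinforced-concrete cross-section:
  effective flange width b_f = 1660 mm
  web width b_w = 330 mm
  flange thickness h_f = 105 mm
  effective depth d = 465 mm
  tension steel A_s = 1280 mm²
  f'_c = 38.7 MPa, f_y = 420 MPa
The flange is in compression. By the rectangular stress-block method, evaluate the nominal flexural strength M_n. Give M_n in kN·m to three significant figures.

M_n ≈ 247 kN·m

Tension: T = A_s f_y = 1280 × 420 = 537600 N.
Try a within the flange: a = T/(0.85 f'_c b_f) = 537600/(0.85 × 38.7 × 1660) = 9.85 mm.
Since a = 9.85 ≤ h_f = 105 mm, the stress block lies entirely in the flange; analyse as a rectangular beam of width b_f.
M_n = T(d − a/2) = 537600 × (465 − 4.925) = 247.34 × 10⁶ N·mm.
M_n = 247.34 kN·m.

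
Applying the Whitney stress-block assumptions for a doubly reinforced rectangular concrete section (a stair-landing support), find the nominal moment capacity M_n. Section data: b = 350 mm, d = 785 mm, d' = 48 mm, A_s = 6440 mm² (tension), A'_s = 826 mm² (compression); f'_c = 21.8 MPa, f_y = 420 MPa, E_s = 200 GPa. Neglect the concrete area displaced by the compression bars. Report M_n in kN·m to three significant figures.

M_n ≈ 1680 kN·m

Assume both tension and compression steel yield.
Net tension couple steel: A_s − A'_s = 5614 mm².
a = (A_s − A'_s) f_y / (0.85 f'_c b) = 2357880/(0.85 × 21.8 × 350) = 363.56 mm.
c = a/β₁ = 363.56/0.85 = 427.72 mm; ε'_s = 0.003(c − d')/c = 0.0027 ≥ f_y/E_s = 0.0021, so compression steel does yield.
M_n = (A_s − A'_s) f_y (d − a/2) + A'_s f_y (d − d') = [2357880 × (785 − 181.78) + 346920 × (785 − 48)] × 10⁻⁶ = 1422.32 + 255.68 = 1678.00 kN·m.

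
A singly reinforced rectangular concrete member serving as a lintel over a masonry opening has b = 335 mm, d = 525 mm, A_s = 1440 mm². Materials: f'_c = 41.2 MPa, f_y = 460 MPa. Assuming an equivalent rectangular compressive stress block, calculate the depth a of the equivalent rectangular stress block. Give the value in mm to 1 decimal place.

a ≈ 56.5 mm

T = A_s f_y = 1440 × 460 = 662400 N = 662.4 kN.
Setting C = 0.85 f'_c a b equal to T: a = 662400/(0.85 × 41.2 × 335) = 56.5 mm.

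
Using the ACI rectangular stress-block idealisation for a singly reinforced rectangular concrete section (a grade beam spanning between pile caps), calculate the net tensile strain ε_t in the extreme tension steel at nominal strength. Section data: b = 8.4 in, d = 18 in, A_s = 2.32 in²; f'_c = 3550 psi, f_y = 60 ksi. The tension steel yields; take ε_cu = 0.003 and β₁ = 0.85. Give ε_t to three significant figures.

ε_t ≈ 0.00536

a = A_s f_y/(0.85 f'_c b) = 5.492 in.
β₁ = 0.85, so c = a/β₁ = 5.492/0.85 = 6.461 in.
From the linear strain diagram with ε_cu = 0.003: ε_t = 0.003 (d − c)/c = 0.003 × (18 − 6.461)/6.461 = 0.00536.
Since ε_t ≥ 0.005, the section is tension-controlled.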